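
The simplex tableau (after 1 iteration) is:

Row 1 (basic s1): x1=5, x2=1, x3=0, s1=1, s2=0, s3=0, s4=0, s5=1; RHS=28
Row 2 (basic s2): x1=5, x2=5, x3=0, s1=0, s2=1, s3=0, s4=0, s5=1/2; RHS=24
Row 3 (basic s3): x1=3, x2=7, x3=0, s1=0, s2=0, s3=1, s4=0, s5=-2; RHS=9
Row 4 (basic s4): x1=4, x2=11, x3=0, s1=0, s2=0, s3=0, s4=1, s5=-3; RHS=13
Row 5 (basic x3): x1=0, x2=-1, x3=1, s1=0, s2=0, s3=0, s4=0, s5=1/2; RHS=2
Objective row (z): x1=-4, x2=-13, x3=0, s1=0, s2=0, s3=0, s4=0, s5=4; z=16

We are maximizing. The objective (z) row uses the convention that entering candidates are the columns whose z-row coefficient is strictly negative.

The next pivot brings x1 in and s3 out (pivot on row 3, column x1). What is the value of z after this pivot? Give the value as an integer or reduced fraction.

Minimum ratio for x1: 9/3 = 3.
z changes by −(z-row coeff of x1)·ratio = −(-4)·3 = 12.
New z = 16 + 12 = 28.

28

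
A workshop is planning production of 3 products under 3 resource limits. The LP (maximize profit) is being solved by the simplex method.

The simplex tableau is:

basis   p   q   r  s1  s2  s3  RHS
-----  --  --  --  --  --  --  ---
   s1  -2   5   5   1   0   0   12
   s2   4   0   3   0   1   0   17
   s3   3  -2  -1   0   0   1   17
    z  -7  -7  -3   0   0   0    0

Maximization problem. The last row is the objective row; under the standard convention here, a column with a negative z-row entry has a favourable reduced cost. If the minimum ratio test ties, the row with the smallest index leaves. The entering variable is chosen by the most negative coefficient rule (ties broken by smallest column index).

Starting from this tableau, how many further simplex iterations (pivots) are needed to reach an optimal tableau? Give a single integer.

2

pivot: p in, s2 out → z = 119/4
pivot: q in, s1 out → z = 1169/20
No improving column remains; optimal.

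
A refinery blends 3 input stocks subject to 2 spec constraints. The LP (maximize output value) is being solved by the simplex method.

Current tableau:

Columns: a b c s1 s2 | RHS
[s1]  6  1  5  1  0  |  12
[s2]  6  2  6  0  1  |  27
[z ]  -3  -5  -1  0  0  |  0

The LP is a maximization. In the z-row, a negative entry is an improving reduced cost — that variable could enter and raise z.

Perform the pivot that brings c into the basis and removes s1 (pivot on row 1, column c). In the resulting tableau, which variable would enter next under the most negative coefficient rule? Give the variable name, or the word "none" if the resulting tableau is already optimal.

Pivot element 5. New z-row = old z-row − (-1)·(row 1/5).
Updated z-row coefficients: a: -9/5, b: -24/5, c: 0, s1: 1/5, s2: 0.
The most negative is -24/5 in column b, so b would enter next.

b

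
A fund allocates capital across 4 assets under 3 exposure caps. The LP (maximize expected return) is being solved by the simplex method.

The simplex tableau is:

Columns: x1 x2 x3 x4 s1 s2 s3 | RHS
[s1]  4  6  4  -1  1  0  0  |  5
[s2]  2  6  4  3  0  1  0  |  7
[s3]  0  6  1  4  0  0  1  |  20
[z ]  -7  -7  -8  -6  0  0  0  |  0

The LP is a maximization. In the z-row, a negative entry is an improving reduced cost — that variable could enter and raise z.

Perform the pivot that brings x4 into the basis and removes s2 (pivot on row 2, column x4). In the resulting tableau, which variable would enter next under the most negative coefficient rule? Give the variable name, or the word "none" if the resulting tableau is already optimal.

Pivot element 3. New z-row = old z-row − (-6)·(row 2/3).
Updated z-row coefficients: x1: -3, x2: 5, x3: 0, x4: 0, s1: 0, s2: 2, s3: 0.
The most negative is -3 in column x1, so x1 would enter next.

x1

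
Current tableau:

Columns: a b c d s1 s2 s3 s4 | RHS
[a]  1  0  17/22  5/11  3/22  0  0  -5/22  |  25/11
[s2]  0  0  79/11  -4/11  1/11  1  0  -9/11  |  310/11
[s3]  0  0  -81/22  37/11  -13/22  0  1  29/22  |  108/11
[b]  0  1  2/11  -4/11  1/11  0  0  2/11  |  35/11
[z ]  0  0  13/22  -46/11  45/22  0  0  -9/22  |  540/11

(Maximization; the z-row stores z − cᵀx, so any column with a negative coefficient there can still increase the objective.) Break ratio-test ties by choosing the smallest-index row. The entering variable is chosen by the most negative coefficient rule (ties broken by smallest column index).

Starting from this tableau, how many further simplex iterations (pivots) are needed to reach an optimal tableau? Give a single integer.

3

pivot: d in, s3 out → z = 2268/37
pivot: c in, a out → z = 6041/94
pivot: s4 in, s2 out → z = 4547/70
No improving column remains; optimal.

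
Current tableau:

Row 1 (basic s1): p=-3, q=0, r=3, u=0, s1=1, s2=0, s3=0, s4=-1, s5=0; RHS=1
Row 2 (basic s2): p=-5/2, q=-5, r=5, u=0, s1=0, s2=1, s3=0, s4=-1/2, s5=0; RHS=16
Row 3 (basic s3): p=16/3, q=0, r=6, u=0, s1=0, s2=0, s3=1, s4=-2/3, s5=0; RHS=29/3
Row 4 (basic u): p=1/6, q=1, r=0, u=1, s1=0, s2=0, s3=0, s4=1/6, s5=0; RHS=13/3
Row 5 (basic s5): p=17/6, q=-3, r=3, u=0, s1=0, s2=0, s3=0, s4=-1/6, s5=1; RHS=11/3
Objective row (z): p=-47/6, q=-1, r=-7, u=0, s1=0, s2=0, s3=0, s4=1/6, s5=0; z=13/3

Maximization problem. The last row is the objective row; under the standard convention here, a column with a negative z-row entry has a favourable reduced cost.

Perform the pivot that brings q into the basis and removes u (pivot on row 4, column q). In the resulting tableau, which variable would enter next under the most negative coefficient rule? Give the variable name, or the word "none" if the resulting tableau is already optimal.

Pivot element 1. New z-row = old z-row − (-1)·(row 4/1).
Updated z-row coefficients: p: -23/3, q: 0, r: -7, u: 1, s1: 0, s2: 0, s3: 0, s4: 1/3, s5: 0.
The most negative is -23/3 in column p, so p would enter next.

p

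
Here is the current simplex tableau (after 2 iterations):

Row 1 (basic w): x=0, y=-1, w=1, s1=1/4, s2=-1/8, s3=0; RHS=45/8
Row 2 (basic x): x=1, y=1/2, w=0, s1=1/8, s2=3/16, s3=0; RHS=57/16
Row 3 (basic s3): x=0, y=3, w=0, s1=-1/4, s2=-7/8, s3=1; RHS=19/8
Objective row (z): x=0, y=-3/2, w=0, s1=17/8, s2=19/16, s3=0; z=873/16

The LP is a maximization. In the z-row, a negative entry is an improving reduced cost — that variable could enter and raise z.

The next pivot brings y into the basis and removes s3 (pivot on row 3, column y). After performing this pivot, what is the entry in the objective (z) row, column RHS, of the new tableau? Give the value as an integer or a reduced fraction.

223/4

Pivot element is row 3, column y: 3.
Normalize row 3: new (row 3, RHS) = (19/8)/3 = 19/24.
z-row ← z-row − (-3/2)·(new row 3): 873/16 − (-3/2)·(19/24) = 223/4.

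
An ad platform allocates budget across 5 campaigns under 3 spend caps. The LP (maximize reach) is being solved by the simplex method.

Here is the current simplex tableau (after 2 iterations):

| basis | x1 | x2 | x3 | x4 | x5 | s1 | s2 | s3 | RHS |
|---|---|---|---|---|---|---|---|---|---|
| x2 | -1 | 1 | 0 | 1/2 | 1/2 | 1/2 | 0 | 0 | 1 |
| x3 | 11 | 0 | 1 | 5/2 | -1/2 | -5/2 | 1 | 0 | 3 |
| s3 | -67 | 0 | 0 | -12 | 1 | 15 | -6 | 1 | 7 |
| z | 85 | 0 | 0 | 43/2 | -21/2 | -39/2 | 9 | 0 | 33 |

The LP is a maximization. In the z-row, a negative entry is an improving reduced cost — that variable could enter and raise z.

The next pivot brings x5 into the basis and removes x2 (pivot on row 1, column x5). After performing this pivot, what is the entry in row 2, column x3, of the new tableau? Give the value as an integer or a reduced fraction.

Pivot element is row 1, column x5: 1/2.
Normalize row 1: new (row 1, x3) = 0/(1/2) = 0.
row 2 ← row 2 − (-1/2)·(new row 1): 1 − (-1/2)·0 = 1.

1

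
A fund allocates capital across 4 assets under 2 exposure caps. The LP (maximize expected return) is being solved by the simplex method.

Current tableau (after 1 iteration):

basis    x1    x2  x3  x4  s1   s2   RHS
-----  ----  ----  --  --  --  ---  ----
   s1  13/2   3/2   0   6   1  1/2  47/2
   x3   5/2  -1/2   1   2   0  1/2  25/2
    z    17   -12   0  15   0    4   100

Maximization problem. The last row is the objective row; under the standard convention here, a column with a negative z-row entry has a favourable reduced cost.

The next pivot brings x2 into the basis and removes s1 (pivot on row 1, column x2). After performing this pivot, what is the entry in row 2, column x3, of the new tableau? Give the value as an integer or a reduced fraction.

1

Pivot element is row 1, column x2: 3/2.
Normalize row 1: new (row 1, x3) = 0/(3/2) = 0.
row 2 ← row 2 − (-1/2)·(new row 1): 1 − (-1/2)·0 = 1.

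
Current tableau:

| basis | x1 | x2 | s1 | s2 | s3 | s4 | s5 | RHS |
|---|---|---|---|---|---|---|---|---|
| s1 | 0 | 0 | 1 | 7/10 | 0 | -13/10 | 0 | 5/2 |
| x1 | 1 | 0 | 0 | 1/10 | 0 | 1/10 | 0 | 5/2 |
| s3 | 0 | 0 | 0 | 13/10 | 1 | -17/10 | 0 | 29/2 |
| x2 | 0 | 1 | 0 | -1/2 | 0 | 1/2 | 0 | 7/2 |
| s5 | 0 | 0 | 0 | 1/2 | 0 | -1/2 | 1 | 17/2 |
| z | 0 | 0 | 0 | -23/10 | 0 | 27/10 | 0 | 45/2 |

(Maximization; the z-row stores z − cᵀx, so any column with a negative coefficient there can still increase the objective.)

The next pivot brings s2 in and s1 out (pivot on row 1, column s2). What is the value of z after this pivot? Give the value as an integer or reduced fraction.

Minimum ratio for s2: (5/2)/(7/10) = 25/7.
z changes by −(z-row coeff of s2)·ratio = −(-23/10)·(25/7) = 115/14.
New z = 45/2 + (115/14) = 215/7.

215/7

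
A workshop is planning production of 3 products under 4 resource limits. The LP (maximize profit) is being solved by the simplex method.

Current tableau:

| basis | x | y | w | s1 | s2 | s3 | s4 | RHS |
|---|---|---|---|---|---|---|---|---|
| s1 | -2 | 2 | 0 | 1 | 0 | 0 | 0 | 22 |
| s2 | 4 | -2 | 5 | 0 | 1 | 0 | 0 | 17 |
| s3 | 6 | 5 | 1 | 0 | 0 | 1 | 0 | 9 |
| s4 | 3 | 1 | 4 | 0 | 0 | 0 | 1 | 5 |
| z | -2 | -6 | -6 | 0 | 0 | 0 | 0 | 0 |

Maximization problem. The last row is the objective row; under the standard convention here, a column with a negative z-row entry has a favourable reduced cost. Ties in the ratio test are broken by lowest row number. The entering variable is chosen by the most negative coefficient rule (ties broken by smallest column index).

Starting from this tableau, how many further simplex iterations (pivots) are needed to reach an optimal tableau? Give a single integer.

2

pivot: y in, s3 out → z = 54/5
pivot: w in, s4 out → z = 282/19
No improving column remains; optimal.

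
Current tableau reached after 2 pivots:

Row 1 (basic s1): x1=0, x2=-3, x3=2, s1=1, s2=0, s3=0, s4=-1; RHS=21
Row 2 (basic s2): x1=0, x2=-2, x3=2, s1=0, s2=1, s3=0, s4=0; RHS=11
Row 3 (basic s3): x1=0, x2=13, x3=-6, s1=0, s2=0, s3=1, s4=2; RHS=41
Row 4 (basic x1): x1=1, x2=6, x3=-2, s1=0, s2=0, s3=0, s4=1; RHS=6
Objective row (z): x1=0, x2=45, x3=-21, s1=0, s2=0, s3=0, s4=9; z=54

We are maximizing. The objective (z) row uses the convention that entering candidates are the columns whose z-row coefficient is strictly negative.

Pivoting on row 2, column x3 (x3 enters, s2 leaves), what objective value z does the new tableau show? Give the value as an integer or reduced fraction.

339/2

Minimum ratio for x3: 11/2 = 11/2.
z changes by −(z-row coeff of x3)·ratio = −(-21)·(11/2) = 231/2.
New z = 54 + (231/2) = 339/2.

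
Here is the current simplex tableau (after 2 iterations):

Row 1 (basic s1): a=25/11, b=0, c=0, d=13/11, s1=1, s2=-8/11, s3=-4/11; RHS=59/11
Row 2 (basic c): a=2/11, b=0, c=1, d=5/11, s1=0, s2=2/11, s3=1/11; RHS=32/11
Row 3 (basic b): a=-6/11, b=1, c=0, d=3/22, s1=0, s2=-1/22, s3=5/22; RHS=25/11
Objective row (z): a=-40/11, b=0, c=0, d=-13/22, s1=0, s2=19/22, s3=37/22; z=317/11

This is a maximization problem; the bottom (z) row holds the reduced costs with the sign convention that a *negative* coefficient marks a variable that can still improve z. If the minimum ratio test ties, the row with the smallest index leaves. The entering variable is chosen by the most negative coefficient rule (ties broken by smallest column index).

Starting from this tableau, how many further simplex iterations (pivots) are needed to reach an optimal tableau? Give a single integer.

pivot: a in, s1 out → z = 187/5
pivot: s2 in, c out → z = 81/2
No improving column remains; optimal.

2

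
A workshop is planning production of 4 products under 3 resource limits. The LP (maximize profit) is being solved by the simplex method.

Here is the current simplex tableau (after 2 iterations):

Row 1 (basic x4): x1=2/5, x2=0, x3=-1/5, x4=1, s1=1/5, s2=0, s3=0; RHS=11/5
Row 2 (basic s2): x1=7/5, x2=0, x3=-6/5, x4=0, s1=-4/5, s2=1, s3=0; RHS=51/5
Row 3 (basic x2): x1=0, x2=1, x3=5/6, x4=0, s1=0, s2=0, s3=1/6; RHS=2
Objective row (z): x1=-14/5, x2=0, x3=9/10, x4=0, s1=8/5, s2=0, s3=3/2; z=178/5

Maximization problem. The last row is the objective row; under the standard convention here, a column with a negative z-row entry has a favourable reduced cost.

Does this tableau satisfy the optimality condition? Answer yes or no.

no

Column x1 has objective-row coefficient -14/5, which is negative; an improving pivot exists, so not yet optimal.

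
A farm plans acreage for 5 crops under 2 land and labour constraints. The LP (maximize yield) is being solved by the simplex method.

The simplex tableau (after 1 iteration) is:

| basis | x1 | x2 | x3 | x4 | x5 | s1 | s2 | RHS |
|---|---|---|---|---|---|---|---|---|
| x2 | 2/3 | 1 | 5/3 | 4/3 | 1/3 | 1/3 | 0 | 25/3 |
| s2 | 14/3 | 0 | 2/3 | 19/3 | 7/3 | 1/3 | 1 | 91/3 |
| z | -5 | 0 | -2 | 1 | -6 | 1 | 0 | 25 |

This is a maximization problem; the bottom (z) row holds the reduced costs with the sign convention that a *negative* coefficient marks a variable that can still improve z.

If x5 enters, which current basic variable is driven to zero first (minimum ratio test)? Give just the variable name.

Ratios: row 1 (x2): (25/3)/(1/3) = 25; row 2 (s2): (91/3)/(7/3) = 13.
Minimum ratio 13 is in the s2 row, so s2 leaves.

s2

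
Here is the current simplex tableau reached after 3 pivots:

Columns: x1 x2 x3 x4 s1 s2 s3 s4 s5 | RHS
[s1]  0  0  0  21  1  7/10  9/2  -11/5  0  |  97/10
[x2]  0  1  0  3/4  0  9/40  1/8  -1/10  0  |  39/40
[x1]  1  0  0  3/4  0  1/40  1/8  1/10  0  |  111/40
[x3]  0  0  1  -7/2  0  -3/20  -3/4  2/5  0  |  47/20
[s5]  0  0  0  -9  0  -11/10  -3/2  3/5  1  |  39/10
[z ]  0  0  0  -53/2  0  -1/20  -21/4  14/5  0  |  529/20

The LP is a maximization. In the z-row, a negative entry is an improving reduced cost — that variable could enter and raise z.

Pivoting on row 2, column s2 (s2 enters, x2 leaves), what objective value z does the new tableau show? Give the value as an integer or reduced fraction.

80/3

Minimum ratio for s2: (39/40)/(9/40) = 13/3.
z changes by −(z-row coeff of s2)·ratio = −(-1/20)·(13/3) = 13/60.
New z = 529/20 + (13/60) = 80/3.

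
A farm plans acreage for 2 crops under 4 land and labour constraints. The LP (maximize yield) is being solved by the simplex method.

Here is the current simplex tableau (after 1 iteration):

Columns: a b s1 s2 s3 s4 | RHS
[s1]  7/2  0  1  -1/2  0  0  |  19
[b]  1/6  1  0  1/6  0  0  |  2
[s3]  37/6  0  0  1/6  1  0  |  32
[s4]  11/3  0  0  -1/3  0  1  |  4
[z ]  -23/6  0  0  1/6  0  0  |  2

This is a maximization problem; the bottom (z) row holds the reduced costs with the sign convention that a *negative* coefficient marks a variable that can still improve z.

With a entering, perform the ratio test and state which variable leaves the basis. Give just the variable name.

s4

Ratios: row 1 (s1): 19/(7/2) = 38/7; row 2 (b): 2/(1/6) = 12; row 3 (s3): 32/(37/6) = 192/37; row 4 (s4): 4/(11/3) = 12/11.
Minimum ratio 12/11 is in the s4 row, so s4 leaves.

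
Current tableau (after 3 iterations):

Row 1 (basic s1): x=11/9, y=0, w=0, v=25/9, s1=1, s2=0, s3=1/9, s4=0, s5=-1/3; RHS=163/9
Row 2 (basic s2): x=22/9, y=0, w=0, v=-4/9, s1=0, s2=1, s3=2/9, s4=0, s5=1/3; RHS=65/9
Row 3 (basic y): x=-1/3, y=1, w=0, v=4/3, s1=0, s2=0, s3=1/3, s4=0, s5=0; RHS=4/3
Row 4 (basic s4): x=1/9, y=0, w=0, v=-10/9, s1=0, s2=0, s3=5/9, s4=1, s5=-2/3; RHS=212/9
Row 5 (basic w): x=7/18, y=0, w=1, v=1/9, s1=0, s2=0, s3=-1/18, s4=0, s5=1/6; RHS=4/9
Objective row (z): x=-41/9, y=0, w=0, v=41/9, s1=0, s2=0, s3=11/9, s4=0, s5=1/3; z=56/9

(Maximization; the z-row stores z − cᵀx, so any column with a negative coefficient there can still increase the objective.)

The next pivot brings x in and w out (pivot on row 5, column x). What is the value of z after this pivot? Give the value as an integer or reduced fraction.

Minimum ratio for x: (4/9)/(7/18) = 8/7.
z changes by −(z-row coeff of x)·ratio = −(-41/9)·(8/7) = 328/63.
New z = 56/9 + (328/63) = 80/7.

80/7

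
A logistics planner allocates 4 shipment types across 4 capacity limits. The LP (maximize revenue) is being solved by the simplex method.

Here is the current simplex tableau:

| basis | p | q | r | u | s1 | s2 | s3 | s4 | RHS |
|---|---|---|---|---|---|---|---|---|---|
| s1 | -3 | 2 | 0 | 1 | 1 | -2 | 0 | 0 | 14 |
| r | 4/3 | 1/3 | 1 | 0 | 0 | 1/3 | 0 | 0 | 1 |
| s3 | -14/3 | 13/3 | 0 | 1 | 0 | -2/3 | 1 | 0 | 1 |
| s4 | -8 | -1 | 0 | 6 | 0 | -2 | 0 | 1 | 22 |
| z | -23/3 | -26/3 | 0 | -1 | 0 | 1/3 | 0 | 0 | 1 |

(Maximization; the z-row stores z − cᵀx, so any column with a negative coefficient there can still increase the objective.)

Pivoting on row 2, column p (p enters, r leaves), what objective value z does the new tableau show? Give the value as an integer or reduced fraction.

Minimum ratio for p: 1/(4/3) = 3/4.
z changes by −(z-row coeff of p)·ratio = −(-23/3)·(3/4) = 23/4.
New z = 1 + (23/4) = 27/4.

27/4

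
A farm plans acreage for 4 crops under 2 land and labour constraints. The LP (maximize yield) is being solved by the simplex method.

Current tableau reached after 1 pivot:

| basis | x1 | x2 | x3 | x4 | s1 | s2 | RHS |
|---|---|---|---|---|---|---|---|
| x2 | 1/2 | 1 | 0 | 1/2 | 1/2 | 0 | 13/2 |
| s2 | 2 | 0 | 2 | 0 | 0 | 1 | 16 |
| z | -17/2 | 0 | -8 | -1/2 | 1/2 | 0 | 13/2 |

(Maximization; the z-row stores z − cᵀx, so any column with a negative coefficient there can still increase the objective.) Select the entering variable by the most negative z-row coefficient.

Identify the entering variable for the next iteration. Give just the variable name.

x1

Objective-row coefficients: x1: -17/2, x2: 0, x3: -8, x4: -1/2, s1: 1/2, s2: 0.
The most negative is -17/2 in column x1, so x1 enters.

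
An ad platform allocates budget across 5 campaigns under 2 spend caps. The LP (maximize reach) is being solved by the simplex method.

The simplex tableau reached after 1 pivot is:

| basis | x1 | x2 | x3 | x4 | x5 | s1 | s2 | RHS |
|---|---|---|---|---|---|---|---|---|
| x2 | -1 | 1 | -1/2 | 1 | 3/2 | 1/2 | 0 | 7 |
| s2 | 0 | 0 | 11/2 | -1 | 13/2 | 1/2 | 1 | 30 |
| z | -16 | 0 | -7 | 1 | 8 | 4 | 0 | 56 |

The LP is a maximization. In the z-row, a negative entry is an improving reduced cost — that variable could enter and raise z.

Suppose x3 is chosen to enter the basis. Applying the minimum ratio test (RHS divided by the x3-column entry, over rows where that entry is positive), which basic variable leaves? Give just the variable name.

Ratios: row 1 (x2): entry -1/2 ≤ 0, skip; row 2 (s2): 30/(11/2) = 60/11.
Minimum ratio 60/11 is in the s2 row, so s2 leaves.

s2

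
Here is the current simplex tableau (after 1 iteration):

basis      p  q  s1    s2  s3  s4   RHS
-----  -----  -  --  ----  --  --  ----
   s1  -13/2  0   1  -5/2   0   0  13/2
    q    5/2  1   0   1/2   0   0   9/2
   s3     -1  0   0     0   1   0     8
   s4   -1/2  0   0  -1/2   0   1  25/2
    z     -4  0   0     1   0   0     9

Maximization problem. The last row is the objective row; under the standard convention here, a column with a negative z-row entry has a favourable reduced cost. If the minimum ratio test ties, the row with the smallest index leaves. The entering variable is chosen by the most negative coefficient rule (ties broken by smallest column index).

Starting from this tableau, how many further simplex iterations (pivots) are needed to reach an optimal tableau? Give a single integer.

1

pivot: p in, q out → z = 81/5
No improving column remains; optimal.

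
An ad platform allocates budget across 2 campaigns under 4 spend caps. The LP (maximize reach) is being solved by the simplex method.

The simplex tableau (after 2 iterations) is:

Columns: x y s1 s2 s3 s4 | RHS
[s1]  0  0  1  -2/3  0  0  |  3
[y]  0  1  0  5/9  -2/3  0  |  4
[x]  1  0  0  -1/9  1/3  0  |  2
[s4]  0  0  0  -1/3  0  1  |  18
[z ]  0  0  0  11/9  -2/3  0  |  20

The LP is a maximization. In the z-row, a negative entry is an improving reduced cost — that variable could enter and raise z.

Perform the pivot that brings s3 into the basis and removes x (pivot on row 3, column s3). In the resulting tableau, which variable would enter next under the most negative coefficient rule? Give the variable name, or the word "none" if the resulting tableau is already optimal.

Pivot element 1/3. New z-row = old z-row − (-2/3)·(row 3/(1/3)).
Updated z-row coefficients: x: 2, y: 0, s1: 0, s2: 1, s3: 0, s4: 0.
No coefficient is strictly negative; the tableau after this pivot is optimal.

none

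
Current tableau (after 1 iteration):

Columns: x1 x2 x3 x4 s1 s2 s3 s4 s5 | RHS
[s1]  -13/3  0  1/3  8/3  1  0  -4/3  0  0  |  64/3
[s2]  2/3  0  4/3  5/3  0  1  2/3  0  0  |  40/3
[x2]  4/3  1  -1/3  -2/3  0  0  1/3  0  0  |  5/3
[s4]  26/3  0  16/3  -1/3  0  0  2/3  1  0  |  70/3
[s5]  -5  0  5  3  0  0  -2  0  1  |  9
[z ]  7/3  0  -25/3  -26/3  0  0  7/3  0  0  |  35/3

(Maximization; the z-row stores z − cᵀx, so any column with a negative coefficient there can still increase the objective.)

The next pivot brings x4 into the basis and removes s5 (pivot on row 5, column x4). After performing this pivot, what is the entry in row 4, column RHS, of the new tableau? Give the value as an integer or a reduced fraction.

73/3

Pivot element is row 5, column x4: 3.
Normalize row 5: new (row 5, RHS) = 9/3 = 3.
row 4 ← row 4 − (-1/3)·(new row 5): 70/3 − (-1/3)·3 = 73/3.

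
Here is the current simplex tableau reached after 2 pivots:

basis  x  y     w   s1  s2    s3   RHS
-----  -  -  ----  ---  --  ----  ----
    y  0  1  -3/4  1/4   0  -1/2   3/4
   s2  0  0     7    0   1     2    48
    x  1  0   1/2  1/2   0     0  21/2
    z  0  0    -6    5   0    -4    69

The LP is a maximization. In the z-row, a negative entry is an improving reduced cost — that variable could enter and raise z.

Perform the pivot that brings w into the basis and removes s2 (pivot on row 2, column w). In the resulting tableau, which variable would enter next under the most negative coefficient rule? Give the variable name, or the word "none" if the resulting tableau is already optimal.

Pivot element 7. New z-row = old z-row − (-6)·(row 2/7).
Updated z-row coefficients: x: 0, y: 0, w: 0, s1: 5, s2: 6/7, s3: -16/7.
The most negative is -16/7 in column s3, so s3 would enter next.

s3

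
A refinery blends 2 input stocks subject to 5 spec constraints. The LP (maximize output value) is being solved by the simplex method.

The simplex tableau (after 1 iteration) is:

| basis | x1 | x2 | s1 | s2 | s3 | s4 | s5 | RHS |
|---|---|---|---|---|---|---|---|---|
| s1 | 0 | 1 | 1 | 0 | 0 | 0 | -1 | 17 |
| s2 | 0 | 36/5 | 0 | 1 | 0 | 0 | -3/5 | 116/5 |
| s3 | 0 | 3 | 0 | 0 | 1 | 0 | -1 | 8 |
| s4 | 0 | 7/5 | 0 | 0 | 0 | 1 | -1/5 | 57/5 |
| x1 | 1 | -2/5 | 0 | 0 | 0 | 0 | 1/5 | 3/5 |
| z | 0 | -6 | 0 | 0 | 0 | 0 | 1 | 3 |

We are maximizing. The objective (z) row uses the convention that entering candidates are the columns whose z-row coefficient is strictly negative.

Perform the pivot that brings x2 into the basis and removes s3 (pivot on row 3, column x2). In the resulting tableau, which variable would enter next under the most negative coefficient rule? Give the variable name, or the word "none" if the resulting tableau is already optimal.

Pivot element 3. New z-row = old z-row − (-6)·(row 3/3).
Updated z-row coefficients: x1: 0, x2: 0, s1: 0, s2: 0, s3: 2, s4: 0, s5: -1.
The most negative is -1 in column s5, so s5 would enter next.

s5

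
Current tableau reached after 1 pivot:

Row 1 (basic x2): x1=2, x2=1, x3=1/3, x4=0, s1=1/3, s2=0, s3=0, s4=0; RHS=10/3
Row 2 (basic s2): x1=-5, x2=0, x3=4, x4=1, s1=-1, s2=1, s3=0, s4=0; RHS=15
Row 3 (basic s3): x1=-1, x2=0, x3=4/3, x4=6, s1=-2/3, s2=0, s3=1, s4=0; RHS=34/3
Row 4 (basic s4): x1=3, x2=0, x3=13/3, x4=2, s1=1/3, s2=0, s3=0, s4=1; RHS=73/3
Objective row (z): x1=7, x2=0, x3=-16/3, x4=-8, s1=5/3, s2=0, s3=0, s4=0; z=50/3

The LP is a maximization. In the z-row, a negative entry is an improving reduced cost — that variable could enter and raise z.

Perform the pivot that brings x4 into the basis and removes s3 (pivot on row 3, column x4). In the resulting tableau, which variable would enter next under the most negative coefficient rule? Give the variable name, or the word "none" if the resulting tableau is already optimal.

x3

Pivot element 6. New z-row = old z-row − (-8)·(row 3/6).
Updated z-row coefficients: x1: 17/3, x2: 0, x3: -32/9, x4: 0, s1: 7/9, s2: 0, s3: 4/3, s4: 0.
The most negative is -32/9 in column x3, so x3 would enter next.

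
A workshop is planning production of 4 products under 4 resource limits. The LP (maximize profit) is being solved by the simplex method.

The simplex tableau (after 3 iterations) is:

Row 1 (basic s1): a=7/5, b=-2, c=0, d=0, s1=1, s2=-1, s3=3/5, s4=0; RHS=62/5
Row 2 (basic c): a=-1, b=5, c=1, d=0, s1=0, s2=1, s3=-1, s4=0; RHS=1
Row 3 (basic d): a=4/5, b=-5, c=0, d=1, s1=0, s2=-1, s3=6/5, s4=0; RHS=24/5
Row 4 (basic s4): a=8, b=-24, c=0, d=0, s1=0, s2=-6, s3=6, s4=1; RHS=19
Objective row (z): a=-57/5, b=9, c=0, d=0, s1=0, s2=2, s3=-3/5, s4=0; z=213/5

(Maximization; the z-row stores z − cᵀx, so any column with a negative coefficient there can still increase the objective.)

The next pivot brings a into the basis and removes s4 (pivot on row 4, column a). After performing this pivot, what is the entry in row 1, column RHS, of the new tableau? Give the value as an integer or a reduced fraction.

363/40

Pivot element is row 4, column a: 8.
Normalize row 4: new (row 4, RHS) = 19/8 = 19/8.
row 1 ← row 1 − (7/5)·(new row 4): 62/5 − (7/5)·(19/8) = 363/40.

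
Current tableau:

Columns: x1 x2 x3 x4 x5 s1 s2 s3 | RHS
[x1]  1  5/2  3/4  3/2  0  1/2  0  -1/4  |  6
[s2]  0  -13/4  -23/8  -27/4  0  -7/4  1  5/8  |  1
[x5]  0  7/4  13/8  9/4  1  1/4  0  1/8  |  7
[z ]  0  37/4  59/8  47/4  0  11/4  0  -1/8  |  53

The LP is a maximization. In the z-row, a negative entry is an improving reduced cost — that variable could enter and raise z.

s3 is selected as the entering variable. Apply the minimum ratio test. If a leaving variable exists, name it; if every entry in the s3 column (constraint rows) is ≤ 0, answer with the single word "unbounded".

Ratios: row 1 (x1): entry -1/4 ≤ 0, skip; row 2 (s2): 1/(5/8) = 8/5; row 3 (x5): 7/(1/8) = 56.
Minimum ratio is in the s2 row, so s2 leaves.

s2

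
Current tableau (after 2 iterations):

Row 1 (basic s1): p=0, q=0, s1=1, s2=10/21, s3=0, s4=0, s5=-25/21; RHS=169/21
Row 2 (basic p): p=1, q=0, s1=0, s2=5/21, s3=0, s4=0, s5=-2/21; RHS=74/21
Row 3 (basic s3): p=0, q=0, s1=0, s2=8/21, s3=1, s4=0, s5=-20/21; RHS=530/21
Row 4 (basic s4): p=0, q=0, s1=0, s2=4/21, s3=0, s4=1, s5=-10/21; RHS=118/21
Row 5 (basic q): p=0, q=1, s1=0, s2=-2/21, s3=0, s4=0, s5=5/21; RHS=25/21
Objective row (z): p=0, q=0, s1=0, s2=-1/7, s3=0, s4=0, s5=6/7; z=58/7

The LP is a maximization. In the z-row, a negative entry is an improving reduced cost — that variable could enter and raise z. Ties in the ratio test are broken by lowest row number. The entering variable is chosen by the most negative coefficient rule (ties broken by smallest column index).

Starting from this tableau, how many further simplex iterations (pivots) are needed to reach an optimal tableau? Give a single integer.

1

pivot: s2 in, p out → z = 52/5
No improving column remains; optimal.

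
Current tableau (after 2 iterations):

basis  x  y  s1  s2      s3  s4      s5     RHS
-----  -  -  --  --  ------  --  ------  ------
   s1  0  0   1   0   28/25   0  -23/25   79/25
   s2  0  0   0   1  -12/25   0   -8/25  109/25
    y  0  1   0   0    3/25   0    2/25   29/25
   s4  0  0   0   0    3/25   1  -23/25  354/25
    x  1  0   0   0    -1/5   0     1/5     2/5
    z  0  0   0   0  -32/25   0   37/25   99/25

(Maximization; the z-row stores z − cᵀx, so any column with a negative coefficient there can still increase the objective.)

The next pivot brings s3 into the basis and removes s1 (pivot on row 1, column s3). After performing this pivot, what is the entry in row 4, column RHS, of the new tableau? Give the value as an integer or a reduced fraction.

Pivot element is row 1, column s3: 28/25.
Normalize row 1: new (row 1, RHS) = (79/25)/(28/25) = 79/28.
row 4 ← row 4 − (3/25)·(new row 1): 354/25 − (3/25)·(79/28) = 387/28.

387/28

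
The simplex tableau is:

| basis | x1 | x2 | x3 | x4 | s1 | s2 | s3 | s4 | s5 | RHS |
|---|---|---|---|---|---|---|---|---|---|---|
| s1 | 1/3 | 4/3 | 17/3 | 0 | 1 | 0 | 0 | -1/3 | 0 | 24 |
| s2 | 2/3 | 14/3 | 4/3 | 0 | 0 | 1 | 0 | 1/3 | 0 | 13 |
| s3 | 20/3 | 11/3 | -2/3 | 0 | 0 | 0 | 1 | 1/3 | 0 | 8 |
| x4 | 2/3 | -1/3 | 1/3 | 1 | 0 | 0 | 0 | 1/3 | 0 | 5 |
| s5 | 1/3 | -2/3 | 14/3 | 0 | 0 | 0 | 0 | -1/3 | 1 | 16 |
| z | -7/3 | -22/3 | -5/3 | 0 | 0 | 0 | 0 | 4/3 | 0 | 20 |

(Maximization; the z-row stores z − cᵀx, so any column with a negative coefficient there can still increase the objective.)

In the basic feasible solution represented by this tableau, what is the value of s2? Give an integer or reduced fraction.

13

s2 is basic (row 2); its value is the RHS of that row: 13.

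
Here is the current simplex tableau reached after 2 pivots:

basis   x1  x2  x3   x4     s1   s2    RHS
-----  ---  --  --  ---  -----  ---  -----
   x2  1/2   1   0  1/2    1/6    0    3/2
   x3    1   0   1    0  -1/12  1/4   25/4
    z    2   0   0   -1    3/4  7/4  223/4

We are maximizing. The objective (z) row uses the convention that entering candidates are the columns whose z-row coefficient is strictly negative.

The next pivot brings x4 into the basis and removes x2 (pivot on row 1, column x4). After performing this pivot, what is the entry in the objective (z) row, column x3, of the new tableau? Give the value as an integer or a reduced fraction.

Pivot element is row 1, column x4: 1/2.
Normalize row 1: new (row 1, x3) = 0/(1/2) = 0.
z-row ← z-row − (-1)·(new row 1): 0 − (-1)·0 = 0.

0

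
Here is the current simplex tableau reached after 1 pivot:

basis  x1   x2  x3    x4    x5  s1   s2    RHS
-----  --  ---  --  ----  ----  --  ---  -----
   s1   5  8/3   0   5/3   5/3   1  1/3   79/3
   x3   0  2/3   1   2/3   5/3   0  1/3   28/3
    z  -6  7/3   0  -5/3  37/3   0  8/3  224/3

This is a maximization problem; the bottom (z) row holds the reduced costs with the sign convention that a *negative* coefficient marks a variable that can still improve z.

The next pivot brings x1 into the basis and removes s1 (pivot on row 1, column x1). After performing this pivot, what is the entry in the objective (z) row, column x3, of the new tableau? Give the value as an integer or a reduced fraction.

0

Pivot element is row 1, column x1: 5.
Normalize row 1: new (row 1, x3) = 0/5 = 0.
z-row ← z-row − (-6)·(new row 1): 0 − (-6)·0 = 0.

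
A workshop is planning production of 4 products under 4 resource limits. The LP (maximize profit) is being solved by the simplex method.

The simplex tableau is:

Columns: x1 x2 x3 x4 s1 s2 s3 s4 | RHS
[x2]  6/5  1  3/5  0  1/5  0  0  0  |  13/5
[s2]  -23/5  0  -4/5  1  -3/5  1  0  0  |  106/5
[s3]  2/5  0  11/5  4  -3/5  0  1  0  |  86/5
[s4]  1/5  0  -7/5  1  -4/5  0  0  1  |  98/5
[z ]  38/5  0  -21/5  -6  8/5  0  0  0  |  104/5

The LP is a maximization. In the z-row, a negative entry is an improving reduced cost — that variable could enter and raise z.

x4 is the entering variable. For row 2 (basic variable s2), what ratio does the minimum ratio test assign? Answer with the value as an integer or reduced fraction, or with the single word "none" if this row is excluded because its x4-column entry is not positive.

106/5

Ratio = RHS / (x4 entry) = (106/5) / 1 = 106/5.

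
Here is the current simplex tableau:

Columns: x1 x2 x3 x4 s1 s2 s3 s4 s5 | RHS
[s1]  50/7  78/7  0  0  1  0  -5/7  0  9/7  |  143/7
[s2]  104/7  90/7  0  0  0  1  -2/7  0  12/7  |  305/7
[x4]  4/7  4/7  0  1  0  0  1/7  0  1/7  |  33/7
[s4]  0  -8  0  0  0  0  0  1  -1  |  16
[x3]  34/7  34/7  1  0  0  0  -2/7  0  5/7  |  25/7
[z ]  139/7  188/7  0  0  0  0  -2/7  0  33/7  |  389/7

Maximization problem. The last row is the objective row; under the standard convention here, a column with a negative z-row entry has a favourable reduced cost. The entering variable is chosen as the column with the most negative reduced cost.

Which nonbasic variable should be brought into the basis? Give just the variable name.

Objective-row coefficients: x1: 139/7, x2: 188/7, x3: 0, x4: 0, s1: 0, s2: 0, s3: -2/7, s4: 0, s5: 33/7.
The most negative is -2/7 in column s3, so s3 enters.

s3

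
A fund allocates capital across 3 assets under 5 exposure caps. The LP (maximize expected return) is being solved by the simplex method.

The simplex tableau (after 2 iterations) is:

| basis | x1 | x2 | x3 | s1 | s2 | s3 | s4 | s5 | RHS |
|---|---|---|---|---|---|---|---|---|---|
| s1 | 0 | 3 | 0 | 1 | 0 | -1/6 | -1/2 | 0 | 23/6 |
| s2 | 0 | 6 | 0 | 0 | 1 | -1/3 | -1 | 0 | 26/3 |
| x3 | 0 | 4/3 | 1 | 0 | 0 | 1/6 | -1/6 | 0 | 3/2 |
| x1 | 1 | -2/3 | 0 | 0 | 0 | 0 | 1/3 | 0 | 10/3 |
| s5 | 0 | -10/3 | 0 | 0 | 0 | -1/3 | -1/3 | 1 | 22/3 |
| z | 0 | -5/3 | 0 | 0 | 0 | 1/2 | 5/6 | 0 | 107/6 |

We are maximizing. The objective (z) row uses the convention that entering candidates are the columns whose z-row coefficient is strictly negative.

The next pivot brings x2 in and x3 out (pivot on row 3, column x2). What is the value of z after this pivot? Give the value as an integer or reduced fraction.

473/24

Minimum ratio for x2: (3/2)/(4/3) = 9/8.
z changes by −(z-row coeff of x2)·ratio = −(-5/3)·(9/8) = 15/8.
New z = 107/6 + (15/8) = 473/24.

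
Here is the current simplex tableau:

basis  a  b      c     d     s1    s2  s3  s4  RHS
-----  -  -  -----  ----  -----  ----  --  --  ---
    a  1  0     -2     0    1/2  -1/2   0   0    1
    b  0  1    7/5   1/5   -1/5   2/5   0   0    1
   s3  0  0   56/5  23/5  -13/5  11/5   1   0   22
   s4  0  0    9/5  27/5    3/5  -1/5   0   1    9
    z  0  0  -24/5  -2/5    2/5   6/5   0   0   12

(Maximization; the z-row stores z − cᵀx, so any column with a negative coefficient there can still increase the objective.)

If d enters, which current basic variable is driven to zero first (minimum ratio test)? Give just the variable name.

Ratios: row 1 (a): entry 0 ≤ 0, skip; row 2 (b): 1/(1/5) = 5; row 3 (s3): 22/(23/5) = 110/23; row 4 (s4): 9/(27/5) = 5/3.
Minimum ratio 5/3 is in the s4 row, so s4 leaves.

s4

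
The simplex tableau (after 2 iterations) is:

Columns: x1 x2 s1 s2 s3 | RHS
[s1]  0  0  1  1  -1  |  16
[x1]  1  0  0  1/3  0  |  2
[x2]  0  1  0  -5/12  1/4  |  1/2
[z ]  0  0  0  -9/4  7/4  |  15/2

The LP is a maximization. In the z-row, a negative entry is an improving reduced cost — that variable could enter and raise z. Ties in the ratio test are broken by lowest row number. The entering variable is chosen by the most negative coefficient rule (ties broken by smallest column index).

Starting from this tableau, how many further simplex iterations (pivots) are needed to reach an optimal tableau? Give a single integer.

pivot: s2 in, x1 out → z = 21
No improving column remains; optimal.

1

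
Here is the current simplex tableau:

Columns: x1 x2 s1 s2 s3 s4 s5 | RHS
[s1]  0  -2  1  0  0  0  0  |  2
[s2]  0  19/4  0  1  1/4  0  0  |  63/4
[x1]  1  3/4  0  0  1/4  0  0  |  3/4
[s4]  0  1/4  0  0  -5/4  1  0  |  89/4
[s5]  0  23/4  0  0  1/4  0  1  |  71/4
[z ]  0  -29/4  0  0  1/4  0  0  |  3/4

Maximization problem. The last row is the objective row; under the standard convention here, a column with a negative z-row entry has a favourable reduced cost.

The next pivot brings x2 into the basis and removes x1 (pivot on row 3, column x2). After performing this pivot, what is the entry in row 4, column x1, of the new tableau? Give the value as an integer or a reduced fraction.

Pivot element is row 3, column x2: 3/4.
Normalize row 3: new (row 3, x1) = 1/(3/4) = 4/3.
row 4 ← row 4 − (1/4)·(new row 3): 0 − (1/4)·(4/3) = -1/3.

-1/3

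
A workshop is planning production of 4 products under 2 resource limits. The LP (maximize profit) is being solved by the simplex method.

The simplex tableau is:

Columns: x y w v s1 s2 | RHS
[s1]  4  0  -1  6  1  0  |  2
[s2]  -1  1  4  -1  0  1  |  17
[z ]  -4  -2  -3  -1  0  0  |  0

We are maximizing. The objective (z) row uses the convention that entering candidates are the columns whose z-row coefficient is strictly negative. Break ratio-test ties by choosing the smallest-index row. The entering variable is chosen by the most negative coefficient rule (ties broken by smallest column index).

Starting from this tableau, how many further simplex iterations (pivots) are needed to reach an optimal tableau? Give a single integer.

3

pivot: x in, s1 out → z = 2
pivot: w in, s2 out → z = 62/3
pivot: y in, w out → z = 37
No improving column remains; optimal.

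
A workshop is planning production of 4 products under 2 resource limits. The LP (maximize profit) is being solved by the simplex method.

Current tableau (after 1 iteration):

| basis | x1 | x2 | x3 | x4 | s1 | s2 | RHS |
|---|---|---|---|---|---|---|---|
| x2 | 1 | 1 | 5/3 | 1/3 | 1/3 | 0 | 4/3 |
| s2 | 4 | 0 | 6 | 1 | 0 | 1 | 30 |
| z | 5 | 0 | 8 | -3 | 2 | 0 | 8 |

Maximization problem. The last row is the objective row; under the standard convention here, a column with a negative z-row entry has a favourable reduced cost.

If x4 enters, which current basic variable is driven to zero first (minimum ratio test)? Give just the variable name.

Ratios: row 1 (x2): (4/3)/(1/3) = 4; row 2 (s2): 30/1 = 30.
Minimum ratio 4 is in the x2 row, so x2 leaves.

x2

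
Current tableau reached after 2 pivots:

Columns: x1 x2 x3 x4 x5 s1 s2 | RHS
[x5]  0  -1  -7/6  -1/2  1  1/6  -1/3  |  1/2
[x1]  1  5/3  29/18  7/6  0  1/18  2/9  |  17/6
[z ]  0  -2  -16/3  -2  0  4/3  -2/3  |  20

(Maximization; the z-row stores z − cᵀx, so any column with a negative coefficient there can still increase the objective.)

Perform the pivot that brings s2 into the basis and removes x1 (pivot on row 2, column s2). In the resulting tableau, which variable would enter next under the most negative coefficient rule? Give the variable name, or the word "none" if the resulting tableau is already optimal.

x3

Pivot element 2/9. New z-row = old z-row − (-2/3)·(row 2/(2/9)).
Updated z-row coefficients: x1: 3, x2: 3, x3: -1/2, x4: 3/2, x5: 0, s1: 3/2, s2: 0.
The most negative is -1/2 in column x3, so x3 would enter next.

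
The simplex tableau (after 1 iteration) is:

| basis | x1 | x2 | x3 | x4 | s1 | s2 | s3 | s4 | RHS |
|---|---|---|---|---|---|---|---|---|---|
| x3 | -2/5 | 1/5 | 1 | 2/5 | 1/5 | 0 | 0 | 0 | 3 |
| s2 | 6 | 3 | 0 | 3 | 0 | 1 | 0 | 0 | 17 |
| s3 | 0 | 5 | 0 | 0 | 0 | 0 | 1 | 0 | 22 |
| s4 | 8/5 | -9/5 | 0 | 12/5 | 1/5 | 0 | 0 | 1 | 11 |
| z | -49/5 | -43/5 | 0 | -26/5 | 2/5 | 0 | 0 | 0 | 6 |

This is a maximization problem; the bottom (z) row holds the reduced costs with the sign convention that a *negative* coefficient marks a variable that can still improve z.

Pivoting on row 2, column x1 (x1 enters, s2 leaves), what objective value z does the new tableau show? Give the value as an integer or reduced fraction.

1013/30

Minimum ratio for x1: 17/6 = 17/6.
z changes by −(z-row coeff of x1)·ratio = −(-49/5)·(17/6) = 833/30.
New z = 6 + (833/30) = 1013/30.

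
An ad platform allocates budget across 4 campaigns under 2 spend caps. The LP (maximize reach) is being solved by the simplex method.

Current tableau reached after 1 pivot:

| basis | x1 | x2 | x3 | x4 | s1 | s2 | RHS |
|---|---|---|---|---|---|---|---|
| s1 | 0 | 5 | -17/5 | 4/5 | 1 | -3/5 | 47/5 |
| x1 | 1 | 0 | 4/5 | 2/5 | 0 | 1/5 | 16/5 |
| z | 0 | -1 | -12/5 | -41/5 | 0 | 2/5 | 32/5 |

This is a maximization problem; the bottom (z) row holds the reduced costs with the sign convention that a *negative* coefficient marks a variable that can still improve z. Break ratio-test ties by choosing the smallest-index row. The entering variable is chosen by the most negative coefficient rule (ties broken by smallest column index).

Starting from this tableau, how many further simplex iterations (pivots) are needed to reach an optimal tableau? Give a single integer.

2

pivot: x4 in, x1 out → z = 72
pivot: x2 in, s1 out → z = 363/5
No improving column remains; optimal.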